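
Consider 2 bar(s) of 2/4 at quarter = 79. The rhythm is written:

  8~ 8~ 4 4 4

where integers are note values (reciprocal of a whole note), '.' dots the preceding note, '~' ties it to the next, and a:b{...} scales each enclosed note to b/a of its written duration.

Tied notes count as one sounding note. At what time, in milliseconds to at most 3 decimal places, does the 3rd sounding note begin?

note 3 onset = 3b = 2278.481ms

1. 0.0ms @ 0 + 1518.987ms (2)
2. 1518.987ms @ 2 + 759.494ms (1)
3. 2278.481ms @ 3 + 759.494ms (1)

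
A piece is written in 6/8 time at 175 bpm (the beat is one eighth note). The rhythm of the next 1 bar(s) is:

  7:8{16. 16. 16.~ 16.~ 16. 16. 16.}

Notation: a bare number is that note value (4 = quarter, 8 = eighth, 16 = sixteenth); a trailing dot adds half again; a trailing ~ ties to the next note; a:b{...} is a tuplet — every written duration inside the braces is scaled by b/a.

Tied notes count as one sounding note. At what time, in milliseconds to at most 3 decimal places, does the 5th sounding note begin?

note 5 onset = 36/7b = 1763.265ms

1. 0.0ms @ 0 + 293.878ms (6/7)
2. 293.878ms @ 6/7 + 293.878ms (6/7)
3. 587.755ms @ 12/7 + 881.633ms (18/7)
4. 1469.388ms @ 30/7 + 293.878ms (6/7)
5. 1763.265ms @ 36/7 + 293.878ms (6/7)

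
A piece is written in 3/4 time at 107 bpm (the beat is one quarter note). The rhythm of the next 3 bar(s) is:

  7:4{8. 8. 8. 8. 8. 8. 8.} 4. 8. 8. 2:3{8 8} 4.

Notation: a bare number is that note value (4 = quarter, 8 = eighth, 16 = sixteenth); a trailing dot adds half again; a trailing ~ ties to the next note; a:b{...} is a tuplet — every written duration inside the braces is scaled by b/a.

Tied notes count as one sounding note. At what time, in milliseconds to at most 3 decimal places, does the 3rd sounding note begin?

1. 0.0ms @ 0 + 240.32ms (3/7)
2. 240.32ms @ 3/7 + 240.32ms (3/7)
3. 480.641ms @ 6/7 + 240.32ms (3/7)
4. 720.961ms @ 9/7 + 240.32ms (3/7)
5. 961.282ms @ 12/7 + 240.32ms (3/7)
6. 1201.602ms @ 15/7 + 240.32ms (3/7)
7. 1441.923ms @ 18/7 + 240.32ms (3/7)
8. 1682.243ms @ 3 + 841.121ms (3/2)
9. 2523.364ms @ 9/2 + 420.561ms (3/4)
10. 2943.925ms @ 21/4 + 420.561ms (3/4)
11. 3364.486ms @ 6 + 420.561ms (3/4)
12. 3785.047ms @ 27/4 + 420.561ms (3/4)
13. 4205.607ms @ 15/2 + 841.121ms (3/2)

note 3 onset = 6/7b = 480.641ms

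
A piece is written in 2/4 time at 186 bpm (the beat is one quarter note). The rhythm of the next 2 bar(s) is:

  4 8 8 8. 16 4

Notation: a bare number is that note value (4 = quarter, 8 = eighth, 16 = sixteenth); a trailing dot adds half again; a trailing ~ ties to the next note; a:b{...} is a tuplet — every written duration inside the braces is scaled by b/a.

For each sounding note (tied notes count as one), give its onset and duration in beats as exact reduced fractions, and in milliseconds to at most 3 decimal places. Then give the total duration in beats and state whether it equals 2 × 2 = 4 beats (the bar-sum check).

1) 0.0ms=0b +322.581ms=1b
2) 322.581ms=1b +161.29ms=1/2b
3) 483.871ms=3/2b +161.29ms=1/2b
4) 645.161ms=2b +241.935ms=3/4b
5) 887.097ms=11/4b +80.645ms=1/4b
6) 967.742ms=3b +322.581ms=1b
Σ=4b of 4 (186bpm 2/4) — PASS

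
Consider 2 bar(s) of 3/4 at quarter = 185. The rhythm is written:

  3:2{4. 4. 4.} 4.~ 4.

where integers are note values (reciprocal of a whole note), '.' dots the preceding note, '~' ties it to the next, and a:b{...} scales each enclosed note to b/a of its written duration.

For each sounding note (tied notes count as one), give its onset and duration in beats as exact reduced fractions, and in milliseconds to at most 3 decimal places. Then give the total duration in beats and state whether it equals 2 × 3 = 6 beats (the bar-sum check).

1) 0.0ms=0b +324.324ms=1b
2) 324.324ms=1b +324.324ms=1b
3) 648.649ms=2b +324.324ms=1b
4) 972.973ms=3b +972.973ms=3b
Σ=6b of 6 (185bpm 3/4) — PASS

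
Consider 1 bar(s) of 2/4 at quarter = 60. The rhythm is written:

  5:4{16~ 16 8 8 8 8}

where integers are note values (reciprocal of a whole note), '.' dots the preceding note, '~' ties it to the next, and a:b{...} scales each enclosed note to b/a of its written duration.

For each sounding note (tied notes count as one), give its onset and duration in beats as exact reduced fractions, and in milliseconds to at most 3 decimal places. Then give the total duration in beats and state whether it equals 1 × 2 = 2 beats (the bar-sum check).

1) 0.0ms=0b +400.0ms=2/5b
2) 400.0ms=2/5b +400.0ms=2/5b
3) 800.0ms=4/5b +400.0ms=2/5b
4) 1200.0ms=6/5b +400.0ms=2/5b
5) 1600.0ms=8/5b +400.0ms=2/5b
Σ=2b of 2 (60bpm 2/4) — PASS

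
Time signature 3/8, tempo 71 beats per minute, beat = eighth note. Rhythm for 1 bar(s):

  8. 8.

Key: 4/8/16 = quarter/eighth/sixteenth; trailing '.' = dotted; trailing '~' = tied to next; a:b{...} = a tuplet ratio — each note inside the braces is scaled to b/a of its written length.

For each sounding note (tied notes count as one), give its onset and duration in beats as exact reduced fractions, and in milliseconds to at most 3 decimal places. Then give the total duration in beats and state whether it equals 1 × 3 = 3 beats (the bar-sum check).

1) 0.0ms=0b +1267.606ms=3/2b
2) 1267.606ms=3/2b +1267.606ms=3/2b
Σ=3b of 3 (71bpm 3/8) — PASS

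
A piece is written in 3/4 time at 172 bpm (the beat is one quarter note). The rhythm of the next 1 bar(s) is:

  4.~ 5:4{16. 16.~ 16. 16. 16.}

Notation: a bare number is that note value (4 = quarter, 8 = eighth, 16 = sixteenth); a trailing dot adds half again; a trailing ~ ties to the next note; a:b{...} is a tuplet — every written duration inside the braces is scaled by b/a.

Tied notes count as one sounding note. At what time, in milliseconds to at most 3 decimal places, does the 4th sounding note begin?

1. 0.0ms @ 0 + 627.907ms (9/5)
2. 627.907ms @ 9/5 + 209.302ms (3/5)
3. 837.209ms @ 12/5 + 104.651ms (3/10)
4. 941.86ms @ 27/10 + 104.651ms (3/10)

note 4 onset = 27/10b = 941.86ms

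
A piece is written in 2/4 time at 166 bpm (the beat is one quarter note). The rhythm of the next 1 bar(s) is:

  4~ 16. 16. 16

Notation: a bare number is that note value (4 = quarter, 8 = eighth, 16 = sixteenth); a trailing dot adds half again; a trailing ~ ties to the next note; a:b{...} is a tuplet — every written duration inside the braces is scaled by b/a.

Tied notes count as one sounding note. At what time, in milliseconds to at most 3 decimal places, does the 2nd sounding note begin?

note 2 onset = 11/8b = 496.988ms

1. 0.0ms @ 0 + 496.988ms (11/8)
2. 496.988ms @ 11/8 + 135.542ms (3/8)
3. 632.53ms @ 7/4 + 90.361ms (1/4)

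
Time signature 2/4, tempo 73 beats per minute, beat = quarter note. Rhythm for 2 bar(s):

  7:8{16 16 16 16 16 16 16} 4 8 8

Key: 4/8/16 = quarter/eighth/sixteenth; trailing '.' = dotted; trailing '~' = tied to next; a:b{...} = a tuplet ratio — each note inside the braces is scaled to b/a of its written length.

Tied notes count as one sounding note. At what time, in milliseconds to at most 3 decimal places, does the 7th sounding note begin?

1. 0.0ms @ 0 + 234.834ms (2/7)
2. 234.834ms @ 2/7 + 234.834ms (2/7)
3. 469.667ms @ 4/7 + 234.834ms (2/7)
4. 704.501ms @ 6/7 + 234.834ms (2/7)
5. 939.335ms @ 8/7 + 234.834ms (2/7)
6. 1174.168ms @ 10/7 + 234.834ms (2/7)
7. 1409.002ms @ 12/7 + 234.834ms (2/7)
8. 1643.836ms @ 2 + 821.918ms (1)
9. 2465.753ms @ 3 + 410.959ms (1/2)
10. 2876.712ms @ 7/2 + 410.959ms (1/2)

note 7 onset = 12/7b = 1409.002ms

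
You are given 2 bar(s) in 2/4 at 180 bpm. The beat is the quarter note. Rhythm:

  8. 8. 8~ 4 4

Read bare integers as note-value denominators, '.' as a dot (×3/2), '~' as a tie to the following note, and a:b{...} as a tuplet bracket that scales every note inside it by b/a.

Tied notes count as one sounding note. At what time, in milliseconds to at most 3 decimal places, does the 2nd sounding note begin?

note 2 onset = 3/4b = 250.0ms

1. 0.0ms @ 0 + 250.0ms (3/4)
2. 250.0ms @ 3/4 + 250.0ms (3/4)
3. 500.0ms @ 3/2 + 500.0ms (3/2)
4. 1000.0ms @ 3 + 333.333ms (1)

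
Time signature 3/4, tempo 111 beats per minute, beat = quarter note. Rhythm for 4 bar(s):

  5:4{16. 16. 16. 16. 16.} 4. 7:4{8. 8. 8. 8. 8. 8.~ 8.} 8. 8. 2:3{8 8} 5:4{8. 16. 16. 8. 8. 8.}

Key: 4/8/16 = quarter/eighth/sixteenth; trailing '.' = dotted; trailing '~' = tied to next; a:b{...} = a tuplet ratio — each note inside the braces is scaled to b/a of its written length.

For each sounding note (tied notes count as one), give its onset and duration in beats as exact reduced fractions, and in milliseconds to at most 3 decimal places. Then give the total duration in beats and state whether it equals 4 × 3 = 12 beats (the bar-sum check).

1) 0.0ms=0b +162.162ms=3/10b
2) 162.162ms=3/10b +162.162ms=3/10b
3) 324.324ms=3/5b +162.162ms=3/10b
4) 486.486ms=9/10b +162.162ms=3/10b
5) 648.649ms=6/5b +162.162ms=3/10b
6) 810.811ms=3/2b +810.811ms=3/2b
7) 1621.622ms=3b +231.66ms=3/7b
8) 1853.282ms=24/7b +231.66ms=3/7b
9) 2084.942ms=27/7b +231.66ms=3/7b
10) 2316.602ms=30/7b +231.66ms=3/7b
11) 2548.263ms=33/7b +231.66ms=3/7b
12) 2779.923ms=36/7b +463.32ms=6/7b
13) 3243.243ms=6b +405.405ms=3/4b
14) 3648.649ms=27/4b +405.405ms=3/4b
15) 4054.054ms=15/2b +405.405ms=3/4b
16) 4459.459ms=33/4b +405.405ms=3/4b
17) 4864.865ms=9b +324.324ms=3/5b
18) 5189.189ms=48/5b +162.162ms=3/10b
19) 5351.351ms=99/10b +162.162ms=3/10b
20) 5513.514ms=51/5b +324.324ms=3/5b
21) 5837.838ms=54/5b +324.324ms=3/5b
22) 6162.162ms=57/5b +324.324ms=3/5b
Σ=12b of 12 (111bpm 3/4) — PASS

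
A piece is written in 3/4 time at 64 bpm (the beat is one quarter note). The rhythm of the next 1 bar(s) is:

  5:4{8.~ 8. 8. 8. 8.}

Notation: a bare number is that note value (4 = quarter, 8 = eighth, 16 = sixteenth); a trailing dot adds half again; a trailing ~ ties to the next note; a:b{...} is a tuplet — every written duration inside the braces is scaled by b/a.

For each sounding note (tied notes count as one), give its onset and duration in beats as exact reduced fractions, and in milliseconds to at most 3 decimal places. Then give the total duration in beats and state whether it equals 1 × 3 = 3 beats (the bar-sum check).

1) 0.0ms=0b +1125.0ms=6/5b
2) 1125.0ms=6/5b +562.5ms=3/5b
3) 1687.5ms=9/5b +562.5ms=3/5b
4) 2250.0ms=12/5b +562.5ms=3/5b
Σ=3b of 3 (64bpm 3/4) — PASS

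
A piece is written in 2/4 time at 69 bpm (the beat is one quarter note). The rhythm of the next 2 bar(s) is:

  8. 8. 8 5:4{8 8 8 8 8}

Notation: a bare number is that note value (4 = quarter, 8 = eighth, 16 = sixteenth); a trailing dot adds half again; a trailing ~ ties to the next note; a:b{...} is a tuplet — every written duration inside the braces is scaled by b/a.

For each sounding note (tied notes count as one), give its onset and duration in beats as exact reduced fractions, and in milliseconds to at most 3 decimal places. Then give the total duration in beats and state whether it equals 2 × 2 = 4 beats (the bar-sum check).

1) 0.0ms=0b +652.174ms=3/4b
2) 652.174ms=3/4b +652.174ms=3/4b
3) 1304.348ms=3/2b +434.783ms=1/2b
4) 1739.13ms=2b +347.826ms=2/5b
5) 2086.957ms=12/5b +347.826ms=2/5b
6) 2434.783ms=14/5b +347.826ms=2/5b
7) 2782.609ms=16/5b +347.826ms=2/5b
8) 3130.435ms=18/5b +347.826ms=2/5b
Σ=4b of 4 (69bpm 2/4) — PASS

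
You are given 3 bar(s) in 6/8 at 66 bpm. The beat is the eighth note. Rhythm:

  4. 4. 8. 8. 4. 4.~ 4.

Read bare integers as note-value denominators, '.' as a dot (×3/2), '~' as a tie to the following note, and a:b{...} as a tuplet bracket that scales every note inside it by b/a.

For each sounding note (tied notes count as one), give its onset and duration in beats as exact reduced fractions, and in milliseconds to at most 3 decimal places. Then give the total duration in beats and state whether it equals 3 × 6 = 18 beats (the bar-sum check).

1) 0.0ms=0b +2727.273ms=3b
2) 2727.273ms=3b +2727.273ms=3b
3) 5454.545ms=6b +1363.636ms=3/2b
4) 6818.182ms=15/2b +1363.636ms=3/2b
5) 8181.818ms=9b +2727.273ms=3b
6) 10909.091ms=12b +5454.545ms=6b
Σ=18b of 18 (66bpm 6/8) — PASS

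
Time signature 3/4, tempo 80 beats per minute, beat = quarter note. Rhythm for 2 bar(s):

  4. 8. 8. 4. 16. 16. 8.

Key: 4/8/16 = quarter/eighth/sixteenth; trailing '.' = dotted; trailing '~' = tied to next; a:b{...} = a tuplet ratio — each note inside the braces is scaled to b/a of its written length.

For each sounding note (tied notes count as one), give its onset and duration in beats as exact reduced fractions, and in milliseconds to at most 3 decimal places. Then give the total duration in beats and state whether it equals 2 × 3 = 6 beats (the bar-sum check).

1) 0.0ms=0b +1125.0ms=3/2b
2) 1125.0ms=3/2b +562.5ms=3/4b
3) 1687.5ms=9/4b +562.5ms=3/4b
4) 2250.0ms=3b +1125.0ms=3/2b
5) 3375.0ms=9/2b +281.25ms=3/8b
6) 3656.25ms=39/8b +281.25ms=3/8b
7) 3937.5ms=21/4b +562.5ms=3/4b
Σ=6b of 6 (80bpm 3/4) — PASS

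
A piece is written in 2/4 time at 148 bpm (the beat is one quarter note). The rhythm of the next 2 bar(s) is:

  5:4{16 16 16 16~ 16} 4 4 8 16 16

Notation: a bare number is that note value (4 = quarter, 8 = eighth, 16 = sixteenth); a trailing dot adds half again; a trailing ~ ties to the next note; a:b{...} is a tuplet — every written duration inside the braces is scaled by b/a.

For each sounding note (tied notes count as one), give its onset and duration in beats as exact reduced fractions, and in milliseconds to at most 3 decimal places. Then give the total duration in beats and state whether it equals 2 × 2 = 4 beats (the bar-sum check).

1) 0.0ms=0b +81.081ms=1/5b
2) 81.081ms=1/5b +81.081ms=1/5b
3) 162.162ms=2/5b +81.081ms=1/5b
4) 243.243ms=3/5b +162.162ms=2/5b
5) 405.405ms=1b +405.405ms=1b
6) 810.811ms=2b +405.405ms=1b
7) 1216.216ms=3b +202.703ms=1/2b
8) 1418.919ms=7/2b +101.351ms=1/4b
9) 1520.27ms=15/4b +101.351ms=1/4b
Σ=4b of 4 (148bpm 2/4) — PASS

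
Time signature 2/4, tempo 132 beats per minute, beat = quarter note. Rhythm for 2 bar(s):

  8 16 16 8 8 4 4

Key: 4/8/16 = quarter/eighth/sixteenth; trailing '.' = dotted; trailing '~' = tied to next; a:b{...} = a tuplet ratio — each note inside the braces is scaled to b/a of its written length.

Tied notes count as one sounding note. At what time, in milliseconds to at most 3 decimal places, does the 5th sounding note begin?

note 5 onset = 3/2b = 681.818ms

1. 0.0ms @ 0 + 227.273ms (1/2)
2. 227.273ms @ 1/2 + 113.636ms (1/4)
3. 340.909ms @ 3/4 + 113.636ms (1/4)
4. 454.545ms @ 1 + 227.273ms (1/2)
5. 681.818ms @ 3/2 + 227.273ms (1/2)
6. 909.091ms @ 2 + 454.545ms (1)
7. 1363.636ms @ 3 + 454.545ms (1)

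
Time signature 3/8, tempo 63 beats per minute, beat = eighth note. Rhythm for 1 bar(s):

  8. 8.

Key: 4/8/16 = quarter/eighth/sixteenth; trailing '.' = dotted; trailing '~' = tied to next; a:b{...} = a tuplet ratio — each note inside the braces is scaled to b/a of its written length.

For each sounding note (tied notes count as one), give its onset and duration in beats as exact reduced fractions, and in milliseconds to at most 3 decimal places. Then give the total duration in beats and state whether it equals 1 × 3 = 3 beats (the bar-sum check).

1) 0.0ms=0b +1428.571ms=3/2b
2) 1428.571ms=3/2b +1428.571ms=3/2b
Σ=3b of 3 (63bpm 3/8) — PASS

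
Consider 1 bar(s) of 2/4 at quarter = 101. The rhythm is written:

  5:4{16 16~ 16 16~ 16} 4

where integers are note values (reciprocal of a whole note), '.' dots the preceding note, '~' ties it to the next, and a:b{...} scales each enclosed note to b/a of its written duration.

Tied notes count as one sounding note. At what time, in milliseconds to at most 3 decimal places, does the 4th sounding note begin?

1. 0.0ms @ 0 + 118.812ms (1/5)
2. 118.812ms @ 1/5 + 237.624ms (2/5)
3. 356.436ms @ 3/5 + 237.624ms (2/5)
4. 594.059ms @ 1 + 594.059ms (1)

note 4 onset = 1b = 594.059ms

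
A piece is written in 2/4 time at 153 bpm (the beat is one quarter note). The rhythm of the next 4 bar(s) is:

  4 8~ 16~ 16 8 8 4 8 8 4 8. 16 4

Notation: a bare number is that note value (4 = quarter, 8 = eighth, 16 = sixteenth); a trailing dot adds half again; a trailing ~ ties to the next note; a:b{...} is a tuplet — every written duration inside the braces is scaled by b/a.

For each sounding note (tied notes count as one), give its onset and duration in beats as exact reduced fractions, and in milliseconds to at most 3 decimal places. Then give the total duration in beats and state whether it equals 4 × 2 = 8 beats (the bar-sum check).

1) 0.0ms=0b +392.157ms=1b
2) 392.157ms=1b +392.157ms=1b
3) 784.314ms=2b +196.078ms=1/2b
4) 980.392ms=5/2b +196.078ms=1/2b
5) 1176.471ms=3b +392.157ms=1b
6) 1568.627ms=4b +196.078ms=1/2b
7) 1764.706ms=9/2b +196.078ms=1/2b
8) 1960.784ms=5b +392.157ms=1b
9) 2352.941ms=6b +294.118ms=3/4b
10) 2647.059ms=27/4b +98.039ms=1/4b
11) 2745.098ms=7b +392.157ms=1b
Σ=8b of 8 (153bpm 2/4) — PASS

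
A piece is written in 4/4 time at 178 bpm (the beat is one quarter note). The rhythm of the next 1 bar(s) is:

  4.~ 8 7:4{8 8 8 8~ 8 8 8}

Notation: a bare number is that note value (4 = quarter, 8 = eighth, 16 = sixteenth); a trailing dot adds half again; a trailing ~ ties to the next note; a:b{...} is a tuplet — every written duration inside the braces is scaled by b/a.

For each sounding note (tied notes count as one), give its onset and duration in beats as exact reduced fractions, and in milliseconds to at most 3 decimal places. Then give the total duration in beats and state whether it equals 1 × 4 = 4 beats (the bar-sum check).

1) 0.0ms=0b +674.157ms=2b
2) 674.157ms=2b +96.308ms=2/7b
3) 770.465ms=16/7b +96.308ms=2/7b
4) 866.774ms=18/7b +96.308ms=2/7b
5) 963.082ms=20/7b +192.616ms=4/7b
6) 1155.698ms=24/7b +96.308ms=2/7b
7) 1252.006ms=26/7b +96.308ms=2/7b
Σ=4b of 4 (178bpm 4/4) — PASS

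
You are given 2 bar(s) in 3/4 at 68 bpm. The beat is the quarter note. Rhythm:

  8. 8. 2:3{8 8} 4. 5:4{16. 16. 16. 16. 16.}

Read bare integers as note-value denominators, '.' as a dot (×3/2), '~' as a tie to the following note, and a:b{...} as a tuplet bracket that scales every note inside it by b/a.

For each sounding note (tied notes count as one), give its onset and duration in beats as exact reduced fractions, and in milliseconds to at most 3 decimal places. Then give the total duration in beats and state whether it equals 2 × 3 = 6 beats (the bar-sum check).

1) 0.0ms=0b +661.765ms=3/4b
2) 661.765ms=3/4b +661.765ms=3/4b
3) 1323.529ms=3/2b +661.765ms=3/4b
4) 1985.294ms=9/4b +661.765ms=3/4b
5) 2647.059ms=3b +1323.529ms=3/2b
6) 3970.588ms=9/2b +264.706ms=3/10b
7) 4235.294ms=24/5b +264.706ms=3/10b
8) 4500.0ms=51/10b +264.706ms=3/10b
9) 4764.706ms=27/5b +264.706ms=3/10b
10) 5029.412ms=57/10b +264.706ms=3/10b
Σ=6b of 6 (68bpm 3/4) — PASS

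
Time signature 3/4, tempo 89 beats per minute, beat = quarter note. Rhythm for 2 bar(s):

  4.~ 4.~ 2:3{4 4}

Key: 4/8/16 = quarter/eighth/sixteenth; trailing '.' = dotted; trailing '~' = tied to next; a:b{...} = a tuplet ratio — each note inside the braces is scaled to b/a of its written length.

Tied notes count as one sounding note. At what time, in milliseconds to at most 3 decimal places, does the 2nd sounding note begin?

1. 0.0ms @ 0 + 3033.708ms (9/2)
2. 3033.708ms @ 9/2 + 1011.236ms (3/2)

note 2 onset = 9/2b = 3033.708ms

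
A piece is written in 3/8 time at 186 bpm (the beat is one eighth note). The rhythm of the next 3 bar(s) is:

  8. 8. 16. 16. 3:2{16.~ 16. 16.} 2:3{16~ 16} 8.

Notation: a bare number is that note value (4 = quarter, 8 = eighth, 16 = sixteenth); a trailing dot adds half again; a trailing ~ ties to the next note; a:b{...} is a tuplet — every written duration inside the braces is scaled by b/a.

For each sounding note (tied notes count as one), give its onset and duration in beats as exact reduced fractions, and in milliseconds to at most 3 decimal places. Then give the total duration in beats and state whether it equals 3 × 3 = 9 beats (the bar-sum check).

1) 0.0ms=0b +483.871ms=3/2b
2) 483.871ms=3/2b +483.871ms=3/2b
3) 967.742ms=3b +241.935ms=3/4b
4) 1209.677ms=15/4b +241.935ms=3/4b
5) 1451.613ms=9/2b +322.581ms=1b
6) 1774.194ms=11/2b +161.29ms=1/2b
7) 1935.484ms=6b +483.871ms=3/2b
8) 2419.355ms=15/2b +483.871ms=3/2b
Σ=9b of 9 (186bpm 3/8) — PASS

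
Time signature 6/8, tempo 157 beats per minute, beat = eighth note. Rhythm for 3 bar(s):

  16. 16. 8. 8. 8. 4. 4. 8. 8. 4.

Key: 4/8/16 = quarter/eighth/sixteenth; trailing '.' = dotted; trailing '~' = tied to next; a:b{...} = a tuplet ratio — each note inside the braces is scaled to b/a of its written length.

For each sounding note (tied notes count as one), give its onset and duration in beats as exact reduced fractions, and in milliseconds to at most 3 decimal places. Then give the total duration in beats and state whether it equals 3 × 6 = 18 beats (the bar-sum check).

1) 0.0ms=0b +286.624ms=3/4b
2) 286.624ms=3/4b +286.624ms=3/4b
3) 573.248ms=3/2b +573.248ms=3/2b
4) 1146.497ms=3b +573.248ms=3/2b
5) 1719.745ms=9/2b +573.248ms=3/2b
6) 2292.994ms=6b +1146.497ms=3b
7) 3439.49ms=9b +1146.497ms=3b
8) 4585.987ms=12b +573.248ms=3/2b
9) 5159.236ms=27/2b +573.248ms=3/2b
10) 5732.484ms=15b +1146.497ms=3b
Σ=18b of 18 (157bpm 6/8) — PASS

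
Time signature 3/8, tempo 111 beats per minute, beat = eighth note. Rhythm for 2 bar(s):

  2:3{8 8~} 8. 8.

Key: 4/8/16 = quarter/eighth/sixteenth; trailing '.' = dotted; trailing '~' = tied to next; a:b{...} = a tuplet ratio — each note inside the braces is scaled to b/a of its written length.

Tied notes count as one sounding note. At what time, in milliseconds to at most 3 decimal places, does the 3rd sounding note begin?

note 3 onset = 9/2b = 2432.432ms

1. 0.0ms @ 0 + 810.811ms (3/2)
2. 810.811ms @ 3/2 + 1621.622ms (3)
3. 2432.432ms @ 9/2 + 810.811ms (3/2)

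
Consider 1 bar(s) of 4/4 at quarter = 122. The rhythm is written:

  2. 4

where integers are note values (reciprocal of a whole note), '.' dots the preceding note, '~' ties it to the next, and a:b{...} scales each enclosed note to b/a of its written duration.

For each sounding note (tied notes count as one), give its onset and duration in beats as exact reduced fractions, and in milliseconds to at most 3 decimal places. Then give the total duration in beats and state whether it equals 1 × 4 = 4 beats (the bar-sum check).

1) 0.0ms=0b +1475.41ms=3b
2) 1475.41ms=3b +491.803ms=1b
Σ=4b of 4 (122bpm 4/4) — PASS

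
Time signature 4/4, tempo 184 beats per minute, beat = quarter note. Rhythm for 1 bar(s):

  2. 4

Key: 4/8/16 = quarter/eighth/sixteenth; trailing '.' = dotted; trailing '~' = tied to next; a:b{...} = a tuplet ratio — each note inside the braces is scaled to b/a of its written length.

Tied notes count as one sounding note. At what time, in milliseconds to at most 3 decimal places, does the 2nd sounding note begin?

note 2 onset = 3b = 978.261ms

1. 0.0ms @ 0 + 978.261ms (3)
2. 978.261ms @ 3 + 326.087ms (1)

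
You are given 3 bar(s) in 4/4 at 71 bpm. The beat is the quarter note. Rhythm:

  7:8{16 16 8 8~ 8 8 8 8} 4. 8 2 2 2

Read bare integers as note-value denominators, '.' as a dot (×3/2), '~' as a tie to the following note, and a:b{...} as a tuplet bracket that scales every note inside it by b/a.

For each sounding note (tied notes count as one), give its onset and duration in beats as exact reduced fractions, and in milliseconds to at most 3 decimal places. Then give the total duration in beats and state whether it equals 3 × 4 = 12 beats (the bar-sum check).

1) 0.0ms=0b +241.449ms=2/7b
2) 241.449ms=2/7b +241.449ms=2/7b
3) 482.897ms=4/7b +482.897ms=4/7b
4) 965.795ms=8/7b +965.795ms=8/7b
5) 1931.59ms=16/7b +482.897ms=4/7b
6) 2414.487ms=20/7b +482.897ms=4/7b
7) 2897.384ms=24/7b +482.897ms=4/7b
8) 3380.282ms=4b +1267.606ms=3/2b
9) 4647.887ms=11/2b +422.535ms=1/2b
10) 5070.423ms=6b +1690.141ms=2b
11) 6760.563ms=8b +1690.141ms=2b
12) 8450.704ms=10b +1690.141ms=2b
Σ=12b of 12 (71bpm 4/4) — PASS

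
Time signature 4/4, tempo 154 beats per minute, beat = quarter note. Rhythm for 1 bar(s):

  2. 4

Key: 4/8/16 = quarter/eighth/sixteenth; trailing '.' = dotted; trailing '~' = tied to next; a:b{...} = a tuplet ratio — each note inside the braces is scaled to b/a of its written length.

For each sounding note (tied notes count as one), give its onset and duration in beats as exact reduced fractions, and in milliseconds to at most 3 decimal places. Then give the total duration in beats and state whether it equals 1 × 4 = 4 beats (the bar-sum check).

1) 0.0ms=0b +1168.831ms=3b
2) 1168.831ms=3b +389.61ms=1b
Σ=4b of 4 (154bpm 4/4) — PASS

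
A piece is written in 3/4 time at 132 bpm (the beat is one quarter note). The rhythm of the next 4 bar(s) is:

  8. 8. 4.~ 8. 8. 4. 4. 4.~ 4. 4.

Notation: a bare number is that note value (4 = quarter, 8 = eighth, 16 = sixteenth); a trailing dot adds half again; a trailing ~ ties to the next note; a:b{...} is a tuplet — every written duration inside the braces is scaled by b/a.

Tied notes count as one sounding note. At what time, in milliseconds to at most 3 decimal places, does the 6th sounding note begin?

note 6 onset = 6b = 2727.273ms

1. 0.0ms @ 0 + 340.909ms (3/4)
2. 340.909ms @ 3/4 + 340.909ms (3/4)
3. 681.818ms @ 3/2 + 1022.727ms (9/4)
4. 1704.545ms @ 15/4 + 340.909ms (3/4)
5. 2045.455ms @ 9/2 + 681.818ms (3/2)
6. 2727.273ms @ 6 + 681.818ms (3/2)
7. 3409.091ms @ 15/2 + 1363.636ms (3)
8. 4772.727ms @ 21/2 + 681.818ms (3/2)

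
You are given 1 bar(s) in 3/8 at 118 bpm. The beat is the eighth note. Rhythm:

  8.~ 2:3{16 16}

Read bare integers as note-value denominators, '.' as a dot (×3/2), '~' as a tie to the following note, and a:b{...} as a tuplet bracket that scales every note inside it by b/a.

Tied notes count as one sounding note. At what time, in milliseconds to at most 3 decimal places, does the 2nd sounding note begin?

note 2 onset = 9/4b = 1144.068ms

1. 0.0ms @ 0 + 1144.068ms (9/4)
2. 1144.068ms @ 9/4 + 381.356ms (3/4)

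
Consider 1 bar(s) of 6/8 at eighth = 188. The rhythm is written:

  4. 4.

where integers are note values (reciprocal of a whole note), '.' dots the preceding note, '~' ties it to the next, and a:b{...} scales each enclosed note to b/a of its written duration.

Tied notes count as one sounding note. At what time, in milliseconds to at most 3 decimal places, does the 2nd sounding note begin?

note 2 onset = 3b = 957.447ms

1. 0.0ms @ 0 + 957.447ms (3)
2. 957.447ms @ 3 + 957.447ms (3)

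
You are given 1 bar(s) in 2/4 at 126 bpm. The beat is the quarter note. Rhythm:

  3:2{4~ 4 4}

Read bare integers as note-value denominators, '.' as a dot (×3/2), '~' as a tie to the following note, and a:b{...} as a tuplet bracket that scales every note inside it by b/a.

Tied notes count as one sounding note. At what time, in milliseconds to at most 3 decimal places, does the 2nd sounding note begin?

1. 0.0ms @ 0 + 634.921ms (4/3)
2. 634.921ms @ 4/3 + 317.46ms (2/3)

note 2 onset = 4/3b = 634.921ms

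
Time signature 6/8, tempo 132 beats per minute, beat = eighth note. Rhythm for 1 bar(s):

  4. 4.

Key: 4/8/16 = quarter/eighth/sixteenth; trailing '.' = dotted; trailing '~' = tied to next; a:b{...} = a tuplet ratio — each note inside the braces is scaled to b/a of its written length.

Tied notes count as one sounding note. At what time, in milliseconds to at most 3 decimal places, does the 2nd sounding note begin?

note 2 onset = 3b = 1363.636ms

1. 0.0ms @ 0 + 1363.636ms (3)
2. 1363.636ms @ 3 + 1363.636ms (3)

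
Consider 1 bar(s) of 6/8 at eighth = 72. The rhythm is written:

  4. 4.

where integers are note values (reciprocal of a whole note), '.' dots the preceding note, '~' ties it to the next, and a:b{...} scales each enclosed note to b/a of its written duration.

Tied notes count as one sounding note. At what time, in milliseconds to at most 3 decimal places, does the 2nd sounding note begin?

1. 0.0ms @ 0 + 2500.0ms (3)
2. 2500.0ms @ 3 + 2500.0ms (3)

note 2 onset = 3b = 2500.0ms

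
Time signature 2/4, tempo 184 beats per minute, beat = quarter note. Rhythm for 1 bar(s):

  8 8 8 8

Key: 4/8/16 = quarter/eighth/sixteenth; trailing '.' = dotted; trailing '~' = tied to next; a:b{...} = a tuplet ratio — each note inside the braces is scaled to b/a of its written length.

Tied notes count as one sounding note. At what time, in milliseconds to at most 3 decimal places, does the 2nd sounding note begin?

1. 0.0ms @ 0 + 163.043ms (1/2)
2. 163.043ms @ 1/2 + 163.043ms (1/2)
3. 326.087ms @ 1 + 163.043ms (1/2)
4. 489.13ms @ 3/2 + 163.043ms (1/2)

note 2 onset = 1/2b = 163.043ms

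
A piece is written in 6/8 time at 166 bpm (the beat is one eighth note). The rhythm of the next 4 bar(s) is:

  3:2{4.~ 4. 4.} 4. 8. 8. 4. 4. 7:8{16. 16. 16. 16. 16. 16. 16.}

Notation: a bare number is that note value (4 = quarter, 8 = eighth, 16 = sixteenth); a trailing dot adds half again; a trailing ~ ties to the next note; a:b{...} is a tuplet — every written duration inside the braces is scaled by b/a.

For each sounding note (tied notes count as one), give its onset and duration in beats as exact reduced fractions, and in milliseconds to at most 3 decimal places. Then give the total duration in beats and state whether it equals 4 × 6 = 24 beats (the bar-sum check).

1) 0.0ms=0b +1445.783ms=4b
2) 1445.783ms=4b +722.892ms=2b
3) 2168.675ms=6b +1084.337ms=3b
4) 3253.012ms=9b +542.169ms=3/2b
5) 3795.181ms=21/2b +542.169ms=3/2b
6) 4337.349ms=12b +1084.337ms=3b
7) 5421.687ms=15b +1084.337ms=3b
8) 6506.024ms=18b +309.811ms=6/7b
9) 6815.835ms=132/7b +309.811ms=6/7b
10) 7125.645ms=138/7b +309.811ms=6/7b
11) 7435.456ms=144/7b +309.811ms=6/7b
12) 7745.267ms=150/7b +309.811ms=6/7b
13) 8055.077ms=156/7b +309.811ms=6/7b
14) 8364.888ms=162/7b +309.811ms=6/7b
Σ=24b of 24 (166bpm 6/8) — PASS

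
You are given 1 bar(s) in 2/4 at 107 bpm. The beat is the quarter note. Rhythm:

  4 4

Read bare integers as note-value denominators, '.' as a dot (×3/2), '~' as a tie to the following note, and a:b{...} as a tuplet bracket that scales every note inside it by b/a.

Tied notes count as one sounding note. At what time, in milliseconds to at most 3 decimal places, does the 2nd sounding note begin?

1. 0.0ms @ 0 + 560.748ms (1)
2. 560.748ms @ 1 + 560.748ms (1)

note 2 onset = 1b = 560.748ms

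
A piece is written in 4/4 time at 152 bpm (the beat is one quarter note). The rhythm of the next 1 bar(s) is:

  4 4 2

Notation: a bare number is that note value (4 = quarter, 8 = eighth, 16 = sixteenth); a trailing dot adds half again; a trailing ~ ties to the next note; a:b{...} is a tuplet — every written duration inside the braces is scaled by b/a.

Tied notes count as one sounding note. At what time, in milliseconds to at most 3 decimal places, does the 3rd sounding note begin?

note 3 onset = 2b = 789.474ms

1. 0.0ms @ 0 + 394.737ms (1)
2. 394.737ms @ 1 + 394.737ms (1)
3. 789.474ms @ 2 + 789.474ms (2)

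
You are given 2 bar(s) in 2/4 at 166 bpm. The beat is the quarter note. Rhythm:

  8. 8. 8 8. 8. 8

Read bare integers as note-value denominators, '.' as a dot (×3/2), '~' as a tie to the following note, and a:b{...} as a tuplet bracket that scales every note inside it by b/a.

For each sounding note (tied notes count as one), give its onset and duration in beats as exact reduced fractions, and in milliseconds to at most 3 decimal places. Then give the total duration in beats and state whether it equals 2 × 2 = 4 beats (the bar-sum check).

1) 0.0ms=0b +271.084ms=3/4b
2) 271.084ms=3/4b +271.084ms=3/4b
3) 542.169ms=3/2b +180.723ms=1/2b
4) 722.892ms=2b +271.084ms=3/4b
5) 993.976ms=11/4b +271.084ms=3/4b
6) 1265.06ms=7/2b +180.723ms=1/2b
Σ=4b of 4 (166bpm 2/4) — PASS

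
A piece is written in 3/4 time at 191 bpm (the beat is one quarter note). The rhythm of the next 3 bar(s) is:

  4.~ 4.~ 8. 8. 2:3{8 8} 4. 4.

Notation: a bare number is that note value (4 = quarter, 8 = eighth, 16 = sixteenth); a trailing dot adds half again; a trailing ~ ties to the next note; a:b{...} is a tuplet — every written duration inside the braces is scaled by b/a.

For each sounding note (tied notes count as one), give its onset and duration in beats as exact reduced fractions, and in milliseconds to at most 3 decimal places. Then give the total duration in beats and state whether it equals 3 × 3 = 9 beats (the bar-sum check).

1) 0.0ms=0b +1178.01ms=15/4b
2) 1178.01ms=15/4b +235.602ms=3/4b
3) 1413.613ms=9/2b +235.602ms=3/4b
4) 1649.215ms=21/4b +235.602ms=3/4b
5) 1884.817ms=6b +471.204ms=3/2b
6) 2356.021ms=15/2b +471.204ms=3/2b
Σ=9b of 9 (191bpm 3/4) — PASS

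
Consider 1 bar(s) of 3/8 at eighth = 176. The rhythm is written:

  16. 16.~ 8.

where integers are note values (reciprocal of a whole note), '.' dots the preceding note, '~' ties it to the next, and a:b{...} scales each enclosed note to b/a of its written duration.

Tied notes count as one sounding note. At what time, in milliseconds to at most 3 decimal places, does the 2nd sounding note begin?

1. 0.0ms @ 0 + 255.682ms (3/4)
2. 255.682ms @ 3/4 + 767.045ms (9/4)

note 2 onset = 3/4b = 255.682ms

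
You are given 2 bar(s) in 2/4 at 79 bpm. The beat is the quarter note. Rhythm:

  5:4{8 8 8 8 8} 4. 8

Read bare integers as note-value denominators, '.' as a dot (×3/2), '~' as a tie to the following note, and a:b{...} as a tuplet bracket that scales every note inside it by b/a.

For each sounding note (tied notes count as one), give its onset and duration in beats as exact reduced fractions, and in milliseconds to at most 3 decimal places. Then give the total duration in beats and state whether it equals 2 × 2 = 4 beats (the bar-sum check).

1) 0.0ms=0b +303.797ms=2/5b
2) 303.797ms=2/5b +303.797ms=2/5b
3) 607.595ms=4/5b +303.797ms=2/5b
4) 911.392ms=6/5b +303.797ms=2/5b
5) 1215.19ms=8/5b +303.797ms=2/5b
6) 1518.987ms=2b +1139.241ms=3/2b
7) 2658.228ms=7/2b +379.747ms=1/2b
Σ=4b of 4 (79bpm 2/4) — PASS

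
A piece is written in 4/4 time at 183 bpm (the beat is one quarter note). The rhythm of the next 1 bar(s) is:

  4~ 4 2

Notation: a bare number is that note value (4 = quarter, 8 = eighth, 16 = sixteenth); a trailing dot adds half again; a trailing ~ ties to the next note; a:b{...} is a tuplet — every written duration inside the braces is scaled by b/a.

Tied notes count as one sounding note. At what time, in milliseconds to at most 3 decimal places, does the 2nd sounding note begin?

note 2 onset = 2b = 655.738ms

1. 0.0ms @ 0 + 655.738ms (2)
2. 655.738ms @ 2 + 655.738ms (2)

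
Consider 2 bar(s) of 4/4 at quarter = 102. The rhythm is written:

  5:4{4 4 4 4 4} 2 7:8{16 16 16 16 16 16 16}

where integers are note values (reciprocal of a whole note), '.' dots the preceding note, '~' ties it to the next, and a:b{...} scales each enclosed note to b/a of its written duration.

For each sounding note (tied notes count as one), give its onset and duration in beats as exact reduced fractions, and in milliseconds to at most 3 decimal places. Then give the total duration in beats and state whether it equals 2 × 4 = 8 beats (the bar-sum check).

1) 0.0ms=0b +470.588ms=4/5b
2) 470.588ms=4/5b +470.588ms=4/5b
3) 941.176ms=8/5b +470.588ms=4/5b
4) 1411.765ms=12/5b +470.588ms=4/5b
5) 1882.353ms=16/5b +470.588ms=4/5b
6) 2352.941ms=4b +1176.471ms=2b
7) 3529.412ms=6b +168.067ms=2/7b
8) 3697.479ms=44/7b +168.067ms=2/7b
9) 3865.546ms=46/7b +168.067ms=2/7b
10) 4033.613ms=48/7b +168.067ms=2/7b
11) 4201.681ms=50/7b +168.067ms=2/7b
12) 4369.748ms=52/7b +168.067ms=2/7b
13) 4537.815ms=54/7b +168.067ms=2/7b
Σ=8b of 8 (102bpm 4/4) — PASS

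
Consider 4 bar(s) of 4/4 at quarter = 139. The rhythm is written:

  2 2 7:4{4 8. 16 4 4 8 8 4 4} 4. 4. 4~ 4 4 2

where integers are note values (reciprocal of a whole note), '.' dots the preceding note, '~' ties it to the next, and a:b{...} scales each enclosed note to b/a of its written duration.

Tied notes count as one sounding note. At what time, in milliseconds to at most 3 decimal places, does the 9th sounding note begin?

note 9 onset = 46/7b = 2836.588ms

1. 0.0ms @ 0 + 863.309ms (2)
2. 863.309ms @ 2 + 863.309ms (2)
3. 1726.619ms @ 4 + 246.66ms (4/7)
4. 1973.279ms @ 32/7 + 184.995ms (3/7)
5. 2158.273ms @ 5 + 61.665ms (1/7)
6. 2219.938ms @ 36/7 + 246.66ms (4/7)
7. 2466.598ms @ 40/7 + 246.66ms (4/7)
8. 2713.258ms @ 44/7 + 123.33ms (2/7)
9. 2836.588ms @ 46/7 + 123.33ms (2/7)
10. 2959.918ms @ 48/7 + 246.66ms (4/7)
11. 3206.578ms @ 52/7 + 246.66ms (4/7)
12. 3453.237ms @ 8 + 647.482ms (3/2)
13. 4100.719ms @ 19/2 + 647.482ms (3/2)
14. 4748.201ms @ 11 + 863.309ms (2)
15. 5611.511ms @ 13 + 431.655ms (1)
16. 6043.165ms @ 14 + 863.309ms (2)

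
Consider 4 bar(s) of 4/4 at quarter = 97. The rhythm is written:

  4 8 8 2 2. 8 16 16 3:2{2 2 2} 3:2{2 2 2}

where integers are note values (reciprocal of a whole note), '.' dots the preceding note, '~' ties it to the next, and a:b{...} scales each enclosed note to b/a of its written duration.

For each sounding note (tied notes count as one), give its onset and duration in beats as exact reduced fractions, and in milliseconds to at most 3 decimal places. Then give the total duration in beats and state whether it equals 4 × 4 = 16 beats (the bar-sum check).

1) 0.0ms=0b +618.557ms=1b
2) 618.557ms=1b +309.278ms=1/2b
3) 927.835ms=3/2b +309.278ms=1/2b
4) 1237.113ms=2b +1237.113ms=2b
5) 2474.227ms=4b +1855.67ms=3b
6) 4329.897ms=7b +309.278ms=1/2b
7) 4639.175ms=15/2b +154.639ms=1/4b
8) 4793.814ms=31/4b +154.639ms=1/4b
9) 4948.454ms=8b +824.742ms=4/3b
10) 5773.196ms=28/3b +824.742ms=4/3b
11) 6597.938ms=32/3b +824.742ms=4/3b
12) 7422.68ms=12b +824.742ms=4/3b
13) 8247.423ms=40/3b +824.742ms=4/3b
14) 9072.165ms=44/3b +824.742ms=4/3b
Σ=16b of 16 (97bpm 4/4) — PASS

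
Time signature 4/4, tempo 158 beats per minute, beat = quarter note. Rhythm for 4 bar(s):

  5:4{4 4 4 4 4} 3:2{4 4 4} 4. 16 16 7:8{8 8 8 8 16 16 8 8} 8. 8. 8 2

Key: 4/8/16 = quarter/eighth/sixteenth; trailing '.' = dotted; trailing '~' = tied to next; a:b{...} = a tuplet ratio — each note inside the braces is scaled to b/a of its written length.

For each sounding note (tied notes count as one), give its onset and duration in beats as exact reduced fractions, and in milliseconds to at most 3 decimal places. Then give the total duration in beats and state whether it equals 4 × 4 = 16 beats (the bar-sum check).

1) 0.0ms=0b +303.797ms=4/5b
2) 303.797ms=4/5b +303.797ms=4/5b
3) 607.595ms=8/5b +303.797ms=4/5b
4) 911.392ms=12/5b +303.797ms=4/5b
5) 1215.19ms=16/5b +303.797ms=4/5b
6) 1518.987ms=4b +253.165ms=2/3b
7) 1772.152ms=14/3b +253.165ms=2/3b
8) 2025.316ms=16/3b +253.165ms=2/3b
9) 2278.481ms=6b +569.62ms=3/2b
10) 2848.101ms=15/2b +94.937ms=1/4b
11) 2943.038ms=31/4b +94.937ms=1/4b
12) 3037.975ms=8b +216.998ms=4/7b
13) 3254.973ms=60/7b +216.998ms=4/7b
14) 3471.971ms=64/7b +216.998ms=4/7b
15) 3688.969ms=68/7b +216.998ms=4/7b
16) 3905.967ms=72/7b +108.499ms=2/7b
17) 4014.467ms=74/7b +108.499ms=2/7b
18) 4122.966ms=76/7b +216.998ms=4/7b
19) 4339.964ms=80/7b +216.998ms=4/7b
20) 4556.962ms=12b +284.81ms=3/4b
21) 4841.772ms=51/4b +284.81ms=3/4b
22) 5126.582ms=27/2b +189.873ms=1/2b
23) 5316.456ms=14b +759.494ms=2b
Σ=16b of 16 (158bpm 4/4) — PASS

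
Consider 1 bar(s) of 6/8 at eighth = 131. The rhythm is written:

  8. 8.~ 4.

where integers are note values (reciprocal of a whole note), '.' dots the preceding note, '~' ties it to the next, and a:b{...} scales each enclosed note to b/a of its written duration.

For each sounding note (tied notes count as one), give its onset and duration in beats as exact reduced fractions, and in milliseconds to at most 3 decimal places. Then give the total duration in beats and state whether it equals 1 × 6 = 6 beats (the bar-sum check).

1) 0.0ms=0b +687.023ms=3/2b
2) 687.023ms=3/2b +2061.069ms=9/2b
Σ=6b of 6 (131bpm 6/8) — PASS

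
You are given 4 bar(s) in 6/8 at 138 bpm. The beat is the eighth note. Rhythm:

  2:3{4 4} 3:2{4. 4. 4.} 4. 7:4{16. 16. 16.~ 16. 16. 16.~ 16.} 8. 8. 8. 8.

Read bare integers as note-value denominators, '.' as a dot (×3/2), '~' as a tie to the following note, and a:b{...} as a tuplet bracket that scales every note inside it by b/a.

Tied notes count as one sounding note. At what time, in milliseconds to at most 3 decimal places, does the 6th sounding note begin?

note 6 onset = 12b = 5217.391ms

1. 0.0ms @ 0 + 1304.348ms (3)
2. 1304.348ms @ 3 + 1304.348ms (3)
3. 2608.696ms @ 6 + 869.565ms (2)
4. 3478.261ms @ 8 + 869.565ms (2)
5. 4347.826ms @ 10 + 869.565ms (2)
6. 5217.391ms @ 12 + 1304.348ms (3)
7. 6521.739ms @ 15 + 186.335ms (3/7)
8. 6708.075ms @ 108/7 + 186.335ms (3/7)
9. 6894.41ms @ 111/7 + 372.671ms (6/7)
10. 7267.081ms @ 117/7 + 186.335ms (3/7)
11. 7453.416ms @ 120/7 + 372.671ms (6/7)
12. 7826.087ms @ 18 + 652.174ms (3/2)
13. 8478.261ms @ 39/2 + 652.174ms (3/2)
14. 9130.435ms @ 21 + 652.174ms (3/2)
15. 9782.609ms @ 45/2 + 652.174ms (3/2)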